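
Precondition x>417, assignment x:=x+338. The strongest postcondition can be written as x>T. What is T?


Formula: sp(P, x:=E) = exists old_x. (x = E[old_x/x]) AND P[old_x/x] (old_x is the value of x before the assignment; eliminate old_x by solving x = E[old_x/x] for old_x)
Step 1: Precondition P: x>417, i.e. old_x > 417
Step 2: Assignment gives x = old_x + 338, so old_x = x - 338
Step 3: Substitute into P: x - 338 > 417
Step 4: Simplify: x > 417+338 = 755

755


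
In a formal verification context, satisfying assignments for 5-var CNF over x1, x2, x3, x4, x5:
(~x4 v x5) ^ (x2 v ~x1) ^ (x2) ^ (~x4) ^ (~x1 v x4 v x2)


CNF with 5 clauses over 5 vars (32 assignments).
An assignment satisfies CNF iff every clause has >=1 true literal.
Check each row (bits = x1,x2,x3,x4,x5; clause T/F shown):
  row 0 [00000]: clauses=TTFTT -> 0
  row 1 [00001]: clauses=TTFTT -> 0
  row 2 [00010]: clauses=FTFFT -> 0
  row 3 [00011]: clauses=TTFFT -> 0
  row 4 [00100]: clauses=TTFTT -> 0
  row 5 [00101]: clauses=TTFTT -> 0
  row 6 [00110]: clauses=FTFFT -> 0
  row 7 [00111]: clauses=TTFFT -> 0
  row 8 [01000]: clauses=TTTTT -> 1
  row 9 [01001]: clauses=TTTTT -> 1
  row 10 [01010]: clauses=FTTFT -> 0
  row 11 [01011]: clauses=TTTFT -> 0
  row 12 [01100]: clauses=TTTTT -> 1
  row 13 [01101]: clauses=TTTTT -> 1
  row 14 [01110]: clauses=FTTFT -> 0
  row 15 [01111]: clauses=TTTFT -> 0
  row 16 [10000]: clauses=TFFTF -> 0
  row 17 [10001]: clauses=TFFTF -> 0
  row 18 [10010]: clauses=FFFFT -> 0
  row 19 [10011]: clauses=TFFFT -> 0
  row 20 [10100]: clauses=TFFTF -> 0
  row 21 [10101]: clauses=TFFTF -> 0
  row 22 [10110]: clauses=FFFFT -> 0
  row 23 [10111]: clauses=TFFFT -> 0
  row 24 [11000]: clauses=TTTTT -> 1
  row 25 [11001]: clauses=TTTTT -> 1
  row 26 [11010]: clauses=FTTFT -> 0
  row 27 [11011]: clauses=TTTFT -> 0
  row 28 [11100]: clauses=TTTTT -> 1
  row 29 [11101]: clauses=TTTTT -> 1
  row 30 [11110]: clauses=FTTFT -> 0
  row 31 [11111]: clauses=TTTFT -> 0
Full result column, 8 rows per line (x1,x2 fixed per line; x3,x4,x5 runs 000..111 left to right):
  rows 0-7 [x1,x2=00]: 00000000  (ones: 0)
  rows 8-15 [x1,x2=01]: 11001100  (ones: 4)
  rows 16-23 [x1,x2=10]: 00000000  (ones: 0)
  rows 24-31 [x1,x2=11]: 11001100  (ones: 4)
Satisfying assignments = 0+4+0+4 = 8

8


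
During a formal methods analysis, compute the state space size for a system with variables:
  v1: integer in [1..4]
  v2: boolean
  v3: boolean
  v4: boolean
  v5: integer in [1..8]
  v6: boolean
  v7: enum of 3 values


State space = product of domain sizes of all variables.
Domain sizes:
  v1 (integer in [1..4]): 4
  v2 (boolean): 2
  v3 (boolean): 2
  v4 (boolean): 2
  v5 (integer in [1..8]): 8
  v6 (boolean): 2
  v7 (enum of 3 values): 3
Product = 4 * 2 * 2 * 2 * 8 * 2 * 3 = 1536

1536


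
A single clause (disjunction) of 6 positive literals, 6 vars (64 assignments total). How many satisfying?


Step 1: Total=2^6=64
Step 2: Unsat when all 6 false: 2^0=1
Step 3: Sat=64-1=63

63


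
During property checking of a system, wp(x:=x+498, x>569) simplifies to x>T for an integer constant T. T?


Formula: wp(x:=E, P) = P[E/x] (substitute E for x in postcondition)
Step 1: Postcondition: x>569
Step 2: Substitute x+498 for x: x+498>569
Step 3: Solve for x: x > 569-498 = 71

71


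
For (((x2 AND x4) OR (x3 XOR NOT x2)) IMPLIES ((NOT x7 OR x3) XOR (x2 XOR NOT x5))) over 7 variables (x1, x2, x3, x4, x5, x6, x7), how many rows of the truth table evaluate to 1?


Formula: (((x2 AND x4) OR (x3 XOR NOT x2)) IMPLIES ((NOT x7 OR x3) XOR (x2 XOR NOT x5))) over 7 vars (128 rows)
Evaluate each row (x1, x2, x3, x4, x5, x6, x7 as bits, MSB first):
  row 0 [0000000]: (((0 AND 0) OR (0 XOR NOT 0)) IMPLIES ((NOT 0 OR 0) XOR (0 XOR NOT 0))) -> 0
  row 1 [0000001]: (((0 AND 0) OR (0 XOR NOT 0)) IMPLIES ((NOT 1 OR 0) XOR (0 XOR NOT 0))) -> 1
  row 2 [0000010]: (((0 AND 0) OR (0 XOR NOT 0)) IMPLIES ((NOT 0 OR 0) XOR (0 XOR NOT 0))) -> 0
  row 3 [0000011]: (((0 AND 0) OR (0 XOR NOT 0)) IMPLIES ((NOT 1 OR 0) XOR (0 XOR NOT 0))) -> 1
  row 4 [0000100]: (((0 AND 0) OR (0 XOR NOT 0)) IMPLIES ((NOT 0 OR 0) XOR (0 XOR NOT 1))) -> 1
  (every remaining row is evaluated the same way; all 128 results are listed next)
Full result column, 8 rows per line (x1,x2,x3,x4 fixed per line; x5,x6,x7 runs 000..111 left to right):
  rows 0-7 [x1,x2,x3,x4=0000]: 01011010  (ones: 4)
  rows 8-15 [x1,x2,x3,x4=0001]: 01011010  (ones: 4)
  rows 16-23 [x1,x2,x3,x4=0010]: 11111111  (ones: 8)
  rows 24-31 [x1,x2,x3,x4=0011]: 11111111  (ones: 8)
  rows 32-39 [x1,x2,x3,x4=0100]: 11111111  (ones: 8)
  rows 40-47 [x1,x2,x3,x4=0101]: 10100101  (ones: 4)
  rows 48-55 [x1,x2,x3,x4=0110]: 11110000  (ones: 4)
  rows 56-63 [x1,x2,x3,x4=0111]: 11110000  (ones: 4)
  rows 64-71 [x1,x2,x3,x4=1000]: 01011010  (ones: 4)
  rows 72-79 [x1,x2,x3,x4=1001]: 01011010  (ones: 4)
  rows 80-87 [x1,x2,x3,x4=1010]: 11111111  (ones: 8)
  rows 88-95 [x1,x2,x3,x4=1011]: 11111111  (ones: 8)
  rows 96-103 [x1,x2,x3,x4=1100]: 11111111  (ones: 8)
  rows 104-111 [x1,x2,x3,x4=1101]: 10100101  (ones: 4)
  rows 112-119 [x1,x2,x3,x4=1110]: 11110000  (ones: 4)
  rows 120-127 [x1,x2,x3,x4=1111]: 11110000  (ones: 4)
Count of 1-rows = 4+4+8+8+8+4+4+4+4+4+8+8+8+4+4+4 = 88

88


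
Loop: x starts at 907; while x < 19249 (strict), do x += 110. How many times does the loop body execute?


Step 1: x goes from 907 toward 19249 by 110; the body runs while x<19249, so iterations = ceil((bound-start)/step)
Step 2: Distance=18342
Step 3: ceil(18342/110)=167

167


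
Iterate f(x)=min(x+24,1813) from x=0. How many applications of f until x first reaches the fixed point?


Step 1: x=0, cap=1813, increment=24
Step 2: x grows by 24 each step until capped at 1813; fixed point is x=1813
Step 3: iterations = ceil(1813/24) = 76

76


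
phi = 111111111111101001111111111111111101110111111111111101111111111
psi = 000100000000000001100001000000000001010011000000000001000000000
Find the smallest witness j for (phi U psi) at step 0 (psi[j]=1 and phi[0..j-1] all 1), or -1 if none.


(phi U psi) at 0: need smallest j with psi[j]=1 and phi[i]=1 for all i in [0,j).
Scan from step 0:
  step 0: phi=1, psi=0 -> continue
  step 1: phi=1, psi=0 -> continue
  step 2: phi=1, psi=0 -> continue
  step 3: psi=1 and phi held for [0,3) -> witness found
Witness step = 3

3


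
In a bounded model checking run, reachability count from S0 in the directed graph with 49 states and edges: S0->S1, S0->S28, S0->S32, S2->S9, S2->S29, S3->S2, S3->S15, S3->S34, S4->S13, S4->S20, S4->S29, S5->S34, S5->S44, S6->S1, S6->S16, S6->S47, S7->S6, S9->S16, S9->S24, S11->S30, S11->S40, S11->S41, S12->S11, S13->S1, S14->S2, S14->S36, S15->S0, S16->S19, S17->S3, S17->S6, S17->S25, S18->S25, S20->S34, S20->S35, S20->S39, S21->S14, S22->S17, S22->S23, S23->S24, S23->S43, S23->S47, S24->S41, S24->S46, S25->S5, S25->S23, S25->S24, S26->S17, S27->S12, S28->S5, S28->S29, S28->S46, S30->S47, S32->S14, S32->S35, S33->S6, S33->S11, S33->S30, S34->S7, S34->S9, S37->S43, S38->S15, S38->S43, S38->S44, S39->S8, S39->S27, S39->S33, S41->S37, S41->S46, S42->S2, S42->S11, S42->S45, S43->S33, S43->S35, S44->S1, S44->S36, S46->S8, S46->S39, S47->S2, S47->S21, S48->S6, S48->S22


BFS from S0:
  layer 0: {S0}
  layer 1: {S1, S28, S32}
  layer 2: {S5, S14, S29, S35, S46}
  layer 3: {S2, S8, S34, S36, S39, S44}
  layer 4: {S7, S9, S27, S33}
  layer 5: {S6, S11, S12, S16, S24, S30}
  layer 6: {S19, S40, S41, S47}
  layer 7: {S21, S37}
  layer 8: {S43}
Reachable set: {S0, S1, S2, S5, S6, S7, S8, S9, S11, S12, S14, S16, S19, S21, S24, S27, S28, S29, S30, S32, S33, S34, S35, S36, S37, S39, S40, S41, S43, S44, S46, S47}
Count = 32

32


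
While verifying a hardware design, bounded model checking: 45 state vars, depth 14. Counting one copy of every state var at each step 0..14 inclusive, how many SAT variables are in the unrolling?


BMC unrolls to depth k, creating one copy of each state var for steps 0..k.
Step count = 14 + 1 = 15 (steps 0 through 14)
Vars per step = 45
Total = 45 * 15 = 675

675


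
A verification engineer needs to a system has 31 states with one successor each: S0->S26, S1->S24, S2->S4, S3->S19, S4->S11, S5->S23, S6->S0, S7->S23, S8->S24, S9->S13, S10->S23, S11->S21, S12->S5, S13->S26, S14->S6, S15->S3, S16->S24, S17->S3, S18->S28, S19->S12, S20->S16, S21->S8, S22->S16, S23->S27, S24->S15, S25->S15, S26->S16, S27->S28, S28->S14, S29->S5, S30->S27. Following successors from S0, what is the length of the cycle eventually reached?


Trace from S0 until a state repeats:
  S0 -> S26 -> S16 -> S24 -> S15 -> S3 -> S19 -> S12 -> S5 -> S23 -> S27 -> S28 -> S14 -> S6 -> S0
S0 first seen at step 0, revisited at step 14.
Cycle length = 14 - 0 = 14

14


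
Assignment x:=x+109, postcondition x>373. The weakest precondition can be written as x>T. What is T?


Formula: wp(x:=E, P) = P[E/x] (substitute E for x in postcondition)
Step 1: Postcondition: x>373
Step 2: Substitute x+109 for x: x+109>373
Step 3: Solve for x: x > 373-109 = 264

264


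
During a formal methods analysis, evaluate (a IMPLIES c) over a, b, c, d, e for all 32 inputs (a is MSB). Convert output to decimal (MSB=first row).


Formula: (a IMPLIES c) over a, b, c, d, e (32 rows)
Evaluate each row (bits = a,b,c,d,e, MSB first):
  row 0 [00000]: (0 IMPLIES 0) -> 1
  row 1 [00001]: (0 IMPLIES 0) -> 1
  row 2 [00010]: (0 IMPLIES 0) -> 1
  row 3 [00011]: (0 IMPLIES 0) -> 1
  row 4 [00100]: (0 IMPLIES 1) -> 1
  row 5 [00101]: (0 IMPLIES 1) -> 1
  row 6 [00110]: (0 IMPLIES 1) -> 1
  row 7 [00111]: (0 IMPLIES 1) -> 1
  row 8 [01000]: (0 IMPLIES 0) -> 1
  row 9 [01001]: (0 IMPLIES 0) -> 1
  row 10 [01010]: (0 IMPLIES 0) -> 1
  row 11 [01011]: (0 IMPLIES 0) -> 1
  row 12 [01100]: (0 IMPLIES 1) -> 1
  row 13 [01101]: (0 IMPLIES 1) -> 1
  row 14 [01110]: (0 IMPLIES 1) -> 1
  row 15 [01111]: (0 IMPLIES 1) -> 1
  row 16 [10000]: (1 IMPLIES 0) -> 0
  row 17 [10001]: (1 IMPLIES 0) -> 0
  row 18 [10010]: (1 IMPLIES 0) -> 0
  row 19 [10011]: (1 IMPLIES 0) -> 0
  row 20 [10100]: (1 IMPLIES 1) -> 1
  row 21 [10101]: (1 IMPLIES 1) -> 1
  row 22 [10110]: (1 IMPLIES 1) -> 1
  row 23 [10111]: (1 IMPLIES 1) -> 1
  row 24 [11000]: (1 IMPLIES 0) -> 0
  row 25 [11001]: (1 IMPLIES 0) -> 0
  row 26 [11010]: (1 IMPLIES 0) -> 0
  row 27 [11011]: (1 IMPLIES 0) -> 0
  row 28 [11100]: (1 IMPLIES 1) -> 1
  row 29 [11101]: (1 IMPLIES 1) -> 1
  row 30 [11110]: (1 IMPLIES 1) -> 1
  row 31 [11111]: (1 IMPLIES 1) -> 1
Full result column, 4 rows per line (a,b,c fixed per line; d,e runs 00..11 left to right):
  rows 0-3 [a,b,c=000]: 1111  = hex F
  rows 4-7 [a,b,c=001]: 1111  = hex F
  rows 8-11 [a,b,c=010]: 1111  = hex F
  rows 12-15 [a,b,c=011]: 1111  = hex F
  rows 16-19 [a,b,c=100]: 0000  = hex 0
  rows 20-23 [a,b,c=101]: 1111  = hex F
  rows 24-27 [a,b,c=110]: 0000  = hex 0
  rows 28-31 [a,b,c=111]: 1111  = hex F
Output column (row 0 .. row 31) = 11111111111111110000111100001111
Output column grouped in 4s = 1111 1111 1111 1111 0000 1111 0000 1111 = 0xFFFF0F0F
Convert to decimal digit by digit (value = value*16 + digit):
  F -> 15
  15*16 + 15 (F) = 255
  255*16 + 15 (F) = 4095
  4095*16 + 15 (F) = 65535
  65535*16 + 0 = 1048560
  1048560*16 + 15 (F) = 16776975
  16776975*16 + 0 = 268431600
  268431600*16 + 15 (F) = 4294905615
Decimal = 4294905615

4294905615


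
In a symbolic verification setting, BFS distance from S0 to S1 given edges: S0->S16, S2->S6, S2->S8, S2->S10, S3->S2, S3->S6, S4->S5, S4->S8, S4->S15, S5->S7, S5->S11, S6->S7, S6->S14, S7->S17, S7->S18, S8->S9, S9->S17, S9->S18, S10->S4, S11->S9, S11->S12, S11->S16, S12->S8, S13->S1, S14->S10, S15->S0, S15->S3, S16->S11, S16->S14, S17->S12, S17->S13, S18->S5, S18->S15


BFS layer-by-layer from S0:
  dist 0: {S0}
  dist 1: {S16}
  dist 2: {S11, S14}
  dist 3: {S9, S10, S12}
  dist 4: {S4, S8, S17, S18}
  dist 5: {S5, S13, S15}
  dist 6: {S1, S3, S7}
  -> S1 reached at distance 6
Shortest path length = 6

6


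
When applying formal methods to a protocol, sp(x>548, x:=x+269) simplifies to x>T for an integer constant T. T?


Formula: sp(P, x:=E) = exists old_x. (x = E[old_x/x]) AND P[old_x/x] (old_x is the value of x before the assignment; eliminate old_x by solving x = E[old_x/x] for old_x)
Step 1: Precondition P: x>548, i.e. old_x > 548
Step 2: Assignment gives x = old_x + 269, so old_x = x - 269
Step 3: Substitute into P: x - 269 > 548
Step 4: Simplify: x > 548+269 = 817

817


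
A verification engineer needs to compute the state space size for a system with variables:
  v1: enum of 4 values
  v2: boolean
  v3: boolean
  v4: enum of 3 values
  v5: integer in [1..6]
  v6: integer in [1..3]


State space = product of domain sizes of all variables.
Domain sizes:
  v1 (enum of 4 values): 4
  v2 (boolean): 2
  v3 (boolean): 2
  v4 (enum of 3 values): 3
  v5 (integer in [1..6]): 6
  v6 (integer in [1..3]): 3
Product = 4 * 2 * 2 * 3 * 6 * 3 = 864

864


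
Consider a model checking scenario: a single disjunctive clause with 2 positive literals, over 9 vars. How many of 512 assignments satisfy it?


Step 1: Total=2^9=512
Step 2: Unsat when all 2 false: 2^7=128
Step 3: Sat=512-128=384

384


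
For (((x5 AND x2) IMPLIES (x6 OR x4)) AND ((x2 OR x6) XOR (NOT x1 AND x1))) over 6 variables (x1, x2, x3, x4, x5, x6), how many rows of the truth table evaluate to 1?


Formula: (((x5 AND x2) IMPLIES (x6 OR x4)) AND ((x2 OR x6) XOR (NOT x1 AND x1))) over 6 vars (64 rows)
Evaluate each row (x1, x2, x3, x4, x5, x6 as bits, MSB first):
  row 0 [000000]: (((0 AND 0) IMPLIES (0 OR 0)) AND ((0 OR 0) XOR (NOT 0 AND 0))) -> 0
  row 1 [000001]: (((0 AND 0) IMPLIES (1 OR 0)) AND ((0 OR 1) XOR (NOT 0 AND 0))) -> 1
  row 2 [000010]: (((1 AND 0) IMPLIES (0 OR 0)) AND ((0 OR 0) XOR (NOT 0 AND 0))) -> 0
  row 3 [000011]: (((1 AND 0) IMPLIES (1 OR 0)) AND ((0 OR 1) XOR (NOT 0 AND 0))) -> 1
  row 4 [000100]: (((0 AND 0) IMPLIES (0 OR 1)) AND ((0 OR 0) XOR (NOT 0 AND 0))) -> 0
  (every remaining row is evaluated the same way; all 64 results are listed next)
Full result column, 8 rows per line (x1,x2,x3 fixed per line; x4,x5,x6 runs 000..111 left to right):
  rows 0-7 [x1,x2,x3=000]: 01010101  (ones: 4)
  rows 8-15 [x1,x2,x3=001]: 01010101  (ones: 4)
  rows 16-23 [x1,x2,x3=010]: 11011111  (ones: 7)
  rows 24-31 [x1,x2,x3=011]: 11011111  (ones: 7)
  rows 32-39 [x1,x2,x3=100]: 01010101  (ones: 4)
  rows 40-47 [x1,x2,x3=101]: 01010101  (ones: 4)
  rows 48-55 [x1,x2,x3=110]: 11011111  (ones: 7)
  rows 56-63 [x1,x2,x3=111]: 11011111  (ones: 7)
Count of 1-rows = 4+4+7+7+4+4+7+7 = 44

44


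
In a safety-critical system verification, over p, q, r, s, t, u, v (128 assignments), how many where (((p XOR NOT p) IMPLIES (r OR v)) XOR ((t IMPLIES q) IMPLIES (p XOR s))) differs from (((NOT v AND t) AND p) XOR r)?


F1 = (((p XOR NOT p) IMPLIES (r OR v)) XOR ((t IMPLIES q) IMPLIES (p XOR s)))
F2 = (((NOT v AND t) AND p) XOR r)
Evaluate both on each of 128 rows (bits = p,q,r,s,t,u,v):
  row 0 [0000000]: F1=0 F2=0 -> 0
  row 1 [0000001]: F1=1 F2=0 (differ) -> 1
  row 2 [0000010]: F1=0 F2=0 -> 0
  row 3 [0000011]: F1=1 F2=0 (differ) -> 1
  row 4 [0000100]: F1=1 F2=0 (differ) -> 1
  (every remaining row is evaluated the same way; all 128 results are listed next)
Full result column, 8 rows per line (p,q,r,s fixed per line; t,u,v runs 000..111 left to right):
  rows 0-7 [p,q,r,s=0000]: 01011010  (ones: 4)
  rows 8-15 [p,q,r,s=0001]: 10101010  (ones: 4)
  rows 16-23 [p,q,r,s=0010]: 00001111  (ones: 4)
  rows 24-31 [p,q,r,s=0011]: 11111111  (ones: 8)
  rows 32-39 [p,q,r,s=0100]: 01010101  (ones: 4)
  rows 40-47 [p,q,r,s=0101]: 10101010  (ones: 4)
  rows 48-55 [p,q,r,s=0110]: 00000000  (ones: 0)
  rows 56-63 [p,q,r,s=0111]: 11111111  (ones: 8)
  rows 64-71 [p,q,r,s=1000]: 10100000  (ones: 2)
  rows 72-79 [p,q,r,s=1001]: 01010000  (ones: 2)
  rows 80-87 [p,q,r,s=1010]: 11110101  (ones: 6)
  rows 88-95 [p,q,r,s=1011]: 00000101  (ones: 2)
  rows 96-103 [p,q,r,s=1100]: 10100000  (ones: 2)
  rows 104-111 [p,q,r,s=1101]: 01011111  (ones: 6)
  rows 112-119 [p,q,r,s=1110]: 11110101  (ones: 6)
  rows 120-127 [p,q,r,s=1111]: 00001010  (ones: 2)
Disagreements = 4+4+4+8+4+4+0+8+2+2+6+2+2+6+6+2 = 64

64


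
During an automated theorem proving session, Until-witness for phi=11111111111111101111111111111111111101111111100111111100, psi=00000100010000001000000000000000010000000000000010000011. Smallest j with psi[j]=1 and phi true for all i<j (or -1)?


(phi U psi) at 0: need smallest j with psi[j]=1 and phi[i]=1 for all i in [0,j).
Scan from step 0:
  step 0: phi=1, psi=0 -> continue
  step 1: phi=1, psi=0 -> continue
  step 2: phi=1, psi=0 -> continue
  step 3: phi=1, psi=0 -> continue
  step 5: psi=1 and phi held for [0,5) -> witness found
Witness step = 5

5


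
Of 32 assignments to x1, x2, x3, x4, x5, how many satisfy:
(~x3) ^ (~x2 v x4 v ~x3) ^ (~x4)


CNF with 3 clauses over 5 vars (32 assignments).
An assignment satisfies CNF iff every clause has >=1 true literal.
Check each row (bits = x1,x2,x3,x4,x5; clause T/F shown):
  row 0 [00000]: clauses=TTT -> 1
  row 1 [00001]: clauses=TTT -> 1
  row 2 [00010]: clauses=TTF -> 0
  row 3 [00011]: clauses=TTF -> 0
  row 4 [00100]: clauses=FTT -> 0
  row 5 [00101]: clauses=FTT -> 0
  row 6 [00110]: clauses=FTF -> 0
  row 7 [00111]: clauses=FTF -> 0
  row 8 [01000]: clauses=TTT -> 1
  row 9 [01001]: clauses=TTT -> 1
  row 10 [01010]: clauses=TTF -> 0
  row 11 [01011]: clauses=TTF -> 0
  row 12 [01100]: clauses=FFT -> 0
  row 13 [01101]: clauses=FFT -> 0
  row 14 [01110]: clauses=FTF -> 0
  row 15 [01111]: clauses=FTF -> 0
  row 16 [10000]: clauses=TTT -> 1
  row 17 [10001]: clauses=TTT -> 1
  row 18 [10010]: clauses=TTF -> 0
  row 19 [10011]: clauses=TTF -> 0
  row 20 [10100]: clauses=FTT -> 0
  row 21 [10101]: clauses=FTT -> 0
  row 22 [10110]: clauses=FTF -> 0
  row 23 [10111]: clauses=FTF -> 0
  row 24 [11000]: clauses=TTT -> 1
  row 25 [11001]: clauses=TTT -> 1
  row 26 [11010]: clauses=TTF -> 0
  row 27 [11011]: clauses=TTF -> 0
  row 28 [11100]: clauses=FFT -> 0
  row 29 [11101]: clauses=FFT -> 0
  row 30 [11110]: clauses=FTF -> 0
  row 31 [11111]: clauses=FTF -> 0
Full result column, 8 rows per line (x1,x2 fixed per line; x3,x4,x5 runs 000..111 left to right):
  rows 0-7 [x1,x2=00]: 11000000  (ones: 2)
  rows 8-15 [x1,x2=01]: 11000000  (ones: 2)
  rows 16-23 [x1,x2=10]: 11000000  (ones: 2)
  rows 24-31 [x1,x2=11]: 11000000  (ones: 2)
Satisfying assignments = 2+2+2+2 = 8

8


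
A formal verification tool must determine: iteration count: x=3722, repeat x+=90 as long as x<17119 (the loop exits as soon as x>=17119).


Step 1: x goes from 3722 toward 17119 by 90; the body runs while x<17119, so iterations = ceil((bound-start)/step)
Step 2: Distance=13397
Step 3: ceil(13397/90)=149

149


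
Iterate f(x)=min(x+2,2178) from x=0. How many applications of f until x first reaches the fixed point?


Step 1: x=0, cap=2178, increment=2
Step 2: x grows by 2 each step until capped at 2178; fixed point is x=2178
Step 3: iterations = ceil(2178/2) = 1089

1089


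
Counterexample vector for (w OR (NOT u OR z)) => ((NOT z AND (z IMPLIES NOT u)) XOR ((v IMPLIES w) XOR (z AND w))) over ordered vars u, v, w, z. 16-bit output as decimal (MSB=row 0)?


F1 = (w OR (NOT u OR z))
F2 = ((NOT z AND (z IMPLIES NOT u)) XOR ((v IMPLIES w) XOR (z AND w)))
Counterexample to F1=>F2 is where F1=1 and F2=0.
Evaluate each row (bits = u,v,w,z, MSB first):
  row 0 [0000]: F1=1 F2=0 -> F1&~F2 -> 1
  row 1 [0001]: F1=1 F2=1 -> F1&~F2 -> 0
  row 2 [0010]: F1=1 F2=0 -> F1&~F2 -> 1
  row 3 [0011]: F1=1 F2=0 -> F1&~F2 -> 1
  row 4 [0100]: F1=1 F2=1 -> F1&~F2 -> 0
  row 5 [0101]: F1=1 F2=0 -> F1&~F2 -> 1
  row 6 [0110]: F1=1 F2=0 -> F1&~F2 -> 1
  row 7 [0111]: F1=1 F2=0 -> F1&~F2 -> 1
  row 8 [1000]: F1=0 F2=0 -> F1&~F2 -> 0
  row 9 [1001]: F1=1 F2=1 -> F1&~F2 -> 0
  row 10 [1010]: F1=1 F2=0 -> F1&~F2 -> 1
  row 11 [1011]: F1=1 F2=0 -> F1&~F2 -> 1
  row 12 [1100]: F1=0 F2=1 -> F1&~F2 -> 0
  row 13 [1101]: F1=1 F2=0 -> F1&~F2 -> 1
  row 14 [1110]: F1=1 F2=0 -> F1&~F2 -> 1
  row 15 [1111]: F1=1 F2=0 -> F1&~F2 -> 1
Full result column, 4 rows per line (u,v fixed per line; w,z runs 00..11 left to right):
  rows 0-3 [u,v=00]: 1011  = hex B
  rows 4-7 [u,v=01]: 0111  = hex 7
  rows 8-11 [u,v=10]: 0011  = hex 3
  rows 12-15 [u,v=11]: 0111  = hex 7
Counterexample vector (row 0 .. row 15) = 1011011100110111
Output column grouped in 4s = 1011 0111 0011 0111 = 0xB737
Convert to decimal digit by digit (value = value*16 + digit):
  B -> 11
  11*16 + 7 = 183
  183*16 + 3 = 2931
  2931*16 + 7 = 46903
Decimal = 46903

46903


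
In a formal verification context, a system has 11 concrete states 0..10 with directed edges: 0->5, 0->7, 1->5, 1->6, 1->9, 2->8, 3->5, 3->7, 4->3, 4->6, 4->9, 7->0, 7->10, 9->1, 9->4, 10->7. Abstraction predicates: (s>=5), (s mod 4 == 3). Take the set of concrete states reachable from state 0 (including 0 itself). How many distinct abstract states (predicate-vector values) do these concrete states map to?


BFS from 0:
Concrete reachable: {0, 5, 7, 10}
Abstract via predicates (s>=5), (s mod 4 == 3):
  (0,0) <- {0}
  (1,0) <- {5, 10}
  (1,1) <- {7}
Distinct abstract states = 3

3


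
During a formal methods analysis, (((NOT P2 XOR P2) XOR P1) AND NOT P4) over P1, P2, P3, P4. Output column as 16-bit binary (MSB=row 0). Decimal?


Formula: (((NOT P2 XOR P2) XOR P1) AND NOT P4) over P1, P2, P3, P4 (16 rows)
Evaluate each row (bits = P1,P2,P3,P4, MSB first):
  row 0 [0000]: (((NOT 0 XOR 0) XOR 0) AND NOT 0) -> 1
  row 1 [0001]: (((NOT 0 XOR 0) XOR 0) AND NOT 1) -> 0
  row 2 [0010]: (((NOT 0 XOR 0) XOR 0) AND NOT 0) -> 1
  row 3 [0011]: (((NOT 0 XOR 0) XOR 0) AND NOT 1) -> 0
  row 4 [0100]: (((NOT 1 XOR 1) XOR 0) AND NOT 0) -> 1
  row 5 [0101]: (((NOT 1 XOR 1) XOR 0) AND NOT 1) -> 0
  row 6 [0110]: (((NOT 1 XOR 1) XOR 0) AND NOT 0) -> 1
  row 7 [0111]: (((NOT 1 XOR 1) XOR 0) AND NOT 1) -> 0
  row 8 [1000]: (((NOT 0 XOR 0) XOR 1) AND NOT 0) -> 0
  row 9 [1001]: (((NOT 0 XOR 0) XOR 1) AND NOT 1) -> 0
  row 10 [1010]: (((NOT 0 XOR 0) XOR 1) AND NOT 0) -> 0
  row 11 [1011]: (((NOT 0 XOR 0) XOR 1) AND NOT 1) -> 0
  row 12 [1100]: (((NOT 1 XOR 1) XOR 1) AND NOT 0) -> 0
  row 13 [1101]: (((NOT 1 XOR 1) XOR 1) AND NOT 1) -> 0
  row 14 [1110]: (((NOT 1 XOR 1) XOR 1) AND NOT 0) -> 0
  row 15 [1111]: (((NOT 1 XOR 1) XOR 1) AND NOT 1) -> 0
Full result column, 4 rows per line (P1,P2 fixed per line; P3,P4 runs 00..11 left to right):
  rows 0-3 [P1,P2=00]: 1010  = hex A
  rows 4-7 [P1,P2=01]: 1010  = hex A
  rows 8-11 [P1,P2=10]: 0000  = hex 0
  rows 12-15 [P1,P2=11]: 0000  = hex 0
Output column (row 0 .. row 15) = 1010101000000000
Output column grouped in 4s = 1010 1010 0000 0000 = 0xAA00
Convert to decimal digit by digit (value = value*16 + digit):
  A -> 10
  10*16 + 10 (A) = 170
  170*16 + 0 = 2720
  2720*16 + 0 = 43520
Decimal = 43520

43520


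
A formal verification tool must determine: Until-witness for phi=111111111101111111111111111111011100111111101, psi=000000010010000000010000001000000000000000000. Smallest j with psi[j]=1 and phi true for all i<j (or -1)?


(phi U psi) at 0: need smallest j with psi[j]=1 and phi[i]=1 for all i in [0,j).
Scan from step 0:
  step 0: phi=1, psi=0 -> continue
  step 1: phi=1, psi=0 -> continue
  step 2: phi=1, psi=0 -> continue
  step 3: phi=1, psi=0 -> continue
  step 7: psi=1 and phi held for [0,7) -> witness found
Witness step = 7

7


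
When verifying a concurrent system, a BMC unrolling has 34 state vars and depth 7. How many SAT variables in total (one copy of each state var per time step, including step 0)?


BMC unrolls to depth k, creating one copy of each state var for steps 0..k.
Step count = 7 + 1 = 8 (steps 0 through 7)
Vars per step = 34
Total = 34 * 8 = 272

272


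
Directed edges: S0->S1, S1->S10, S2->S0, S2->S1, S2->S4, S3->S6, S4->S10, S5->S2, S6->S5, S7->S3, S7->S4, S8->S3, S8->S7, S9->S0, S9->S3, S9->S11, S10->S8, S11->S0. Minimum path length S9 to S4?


BFS layer-by-layer from S9:
  dist 0: {S9}
  dist 1: {S0, S3, S11}
  dist 2: {S1, S6}
  dist 3: {S5, S10}
  dist 4: {S2, S8}
  dist 5: {S4, S7}
  -> S4 reached at distance 5
Shortest path length = 5

5


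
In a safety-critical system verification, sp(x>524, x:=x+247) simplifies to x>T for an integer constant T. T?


Formula: sp(P, x:=E) = exists old_x. (x = E[old_x/x]) AND P[old_x/x] (old_x is the value of x before the assignment; eliminate old_x by solving x = E[old_x/x] for old_x)
Step 1: Precondition P: x>524, i.e. old_x > 524
Step 2: Assignment gives x = old_x + 247, so old_x = x - 247
Step 3: Substitute into P: x - 247 > 524
Step 4: Simplify: x > 524+247 = 771

771


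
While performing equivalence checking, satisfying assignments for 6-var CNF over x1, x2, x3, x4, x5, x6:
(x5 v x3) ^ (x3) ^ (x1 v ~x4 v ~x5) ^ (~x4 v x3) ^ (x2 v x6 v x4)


CNF with 5 clauses over 6 vars (64 assignments).
An assignment satisfies CNF iff every clause has >=1 true literal.
Check each row (bits = x1,x2,x3,x4,x5,x6; clause T/F shown):
  row 0 [000000]: clauses=FFTTF -> 0
  row 1 [000001]: clauses=FFTTT -> 0
  row 2 [000010]: clauses=TFTTF -> 0
  row 3 [000011]: clauses=TFTTT -> 0
  row 4 [000100]: clauses=FFTFT -> 0
  (every remaining row is evaluated the same way; all 64 results are listed next)
Full result column, 8 rows per line (x1,x2,x3 fixed per line; x4,x5,x6 runs 000..111 left to right):
  rows 0-7 [x1,x2,x3=000]: 00000000  (ones: 0)
  rows 8-15 [x1,x2,x3=001]: 01011100  (ones: 4)
  rows 16-23 [x1,x2,x3=010]: 00000000  (ones: 0)
  rows 24-31 [x1,x2,x3=011]: 11111100  (ones: 6)
  rows 32-39 [x1,x2,x3=100]: 00000000  (ones: 0)
  rows 40-47 [x1,x2,x3=101]: 01011111  (ones: 6)
  rows 48-55 [x1,x2,x3=110]: 00000000  (ones: 0)
  rows 56-63 [x1,x2,x3=111]: 11111111  (ones: 8)
Satisfying assignments = 0+4+0+6+0+6+0+8 = 24

24


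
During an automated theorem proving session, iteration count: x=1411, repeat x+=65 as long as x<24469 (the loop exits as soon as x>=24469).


Step 1: x goes from 1411 toward 24469 by 65; the body runs while x<24469, so iterations = ceil((bound-start)/step)
Step 2: Distance=23058
Step 3: ceil(23058/65)=355

355


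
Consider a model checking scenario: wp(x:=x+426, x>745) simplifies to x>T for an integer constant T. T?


Formula: wp(x:=E, P) = P[E/x] (substitute E for x in postcondition)
Step 1: Postcondition: x>745
Step 2: Substitute x+426 for x: x+426>745
Step 3: Solve for x: x > 745-426 = 319

319


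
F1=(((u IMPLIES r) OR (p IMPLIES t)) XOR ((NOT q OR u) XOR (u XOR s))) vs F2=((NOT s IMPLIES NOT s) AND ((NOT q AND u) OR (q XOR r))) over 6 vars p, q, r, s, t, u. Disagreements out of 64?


F1 = (((u IMPLIES r) OR (p IMPLIES t)) XOR ((NOT q OR u) XOR (u XOR s)))
F2 = ((NOT s IMPLIES NOT s) AND ((NOT q AND u) OR (q XOR r)))
Evaluate both on each of 64 rows (bits = p,q,r,s,t,u):
  row 0 [000000]: F1=0 F2=0 -> 0
  row 1 [000001]: F1=1 F2=1 -> 0
  row 2 [000010]: F1=0 F2=0 -> 0
  row 3 [000011]: F1=1 F2=1 -> 0
  row 4 [000100]: F1=1 F2=0 (differ) -> 1
  (every remaining row is evaluated the same way; all 64 results are listed next)
Full result column, 8 rows per line (p,q,r fixed per line; s,t,u runs 000..111 left to right):
  rows 0-7 [p,q,r=000]: 00001111  (ones: 4)
  rows 8-15 [p,q,r=001]: 10100101  (ones: 4)
  rows 16-23 [p,q,r=010]: 00001111  (ones: 4)
  rows 24-31 [p,q,r=011]: 11110000  (ones: 4)
  rows 32-39 [p,q,r=100]: 01001011  (ones: 4)
  rows 40-47 [p,q,r=101]: 10100101  (ones: 4)
  rows 48-55 [p,q,r=110]: 01001011  (ones: 4)
  rows 56-63 [p,q,r=111]: 11110000  (ones: 4)
Disagreements = 4+4+4+4+4+4+4+4 = 32

32


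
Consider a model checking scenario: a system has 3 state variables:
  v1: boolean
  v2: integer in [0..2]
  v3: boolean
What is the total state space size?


State space = product of domain sizes of all variables.
Domain sizes:
  v1 (boolean): 2
  v2 (integer in [0..2]): 3
  v3 (boolean): 2
Product = 2 * 3 * 2 = 12

12


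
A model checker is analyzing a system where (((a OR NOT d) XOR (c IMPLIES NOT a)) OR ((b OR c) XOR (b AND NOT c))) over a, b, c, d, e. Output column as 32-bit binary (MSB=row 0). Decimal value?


Formula: (((a OR NOT d) XOR (c IMPLIES NOT a)) OR ((b OR c) XOR (b AND NOT c))) over a, b, c, d, e (32 rows)
Evaluate each row (bits = a,b,c,d,e, MSB first):
  row 0 [00000]: (((0 OR NOT 0) XOR (0 IMPLIES NOT 0)) OR ((0 OR 0) XOR (0 AND NOT 0))) -> 0
  row 1 [00001]: (((0 OR NOT 0) XOR (0 IMPLIES NOT 0)) OR ((0 OR 0) XOR (0 AND NOT 0))) -> 0
  row 2 [00010]: (((0 OR NOT 1) XOR (0 IMPLIES NOT 0)) OR ((0 OR 0) XOR (0 AND NOT 0))) -> 1
  row 3 [00011]: (((0 OR NOT 1) XOR (0 IMPLIES NOT 0)) OR ((0 OR 0) XOR (0 AND NOT 0))) -> 1
  row 4 [00100]: (((0 OR NOT 0) XOR (1 IMPLIES NOT 0)) OR ((0 OR 1) XOR (0 AND NOT 1))) -> 1
  row 5 [00101]: (((0 OR NOT 0) XOR (1 IMPLIES NOT 0)) OR ((0 OR 1) XOR (0 AND NOT 1))) -> 1
  row 6 [00110]: (((0 OR NOT 1) XOR (1 IMPLIES NOT 0)) OR ((0 OR 1) XOR (0 AND NOT 1))) -> 1
  row 7 [00111]: (((0 OR NOT 1) XOR (1 IMPLIES NOT 0)) OR ((0 OR 1) XOR (0 AND NOT 1))) -> 1
  row 8 [01000]: (((0 OR NOT 0) XOR (0 IMPLIES NOT 0)) OR ((1 OR 0) XOR (1 AND NOT 0))) -> 0
  row 9 [01001]: (((0 OR NOT 0) XOR (0 IMPLIES NOT 0)) OR ((1 OR 0) XOR (1 AND NOT 0))) -> 0
  row 10 [01010]: (((0 OR NOT 1) XOR (0 IMPLIES NOT 0)) OR ((1 OR 0) XOR (1 AND NOT 0))) -> 1
  row 11 [01011]: (((0 OR NOT 1) XOR (0 IMPLIES NOT 0)) OR ((1 OR 0) XOR (1 AND NOT 0))) -> 1
  row 12 [01100]: (((0 OR NOT 0) XOR (1 IMPLIES NOT 0)) OR ((1 OR 1) XOR (1 AND NOT 1))) -> 1
  row 13 [01101]: (((0 OR NOT 0) XOR (1 IMPLIES NOT 0)) OR ((1 OR 1) XOR (1 AND NOT 1))) -> 1
  row 14 [01110]: (((0 OR NOT 1) XOR (1 IMPLIES NOT 0)) OR ((1 OR 1) XOR (1 AND NOT 1))) -> 1
  row 15 [01111]: (((0 OR NOT 1) XOR (1 IMPLIES NOT 0)) OR ((1 OR 1) XOR (1 AND NOT 1))) -> 1
  row 16 [10000]: (((1 OR NOT 0) XOR (0 IMPLIES NOT 1)) OR ((0 OR 0) XOR (0 AND NOT 0))) -> 0
  row 17 [10001]: (((1 OR NOT 0) XOR (0 IMPLIES NOT 1)) OR ((0 OR 0) XOR (0 AND NOT 0))) -> 0
  row 18 [10010]: (((1 OR NOT 1) XOR (0 IMPLIES NOT 1)) OR ((0 OR 0) XOR (0 AND NOT 0))) -> 0
  row 19 [10011]: (((1 OR NOT 1) XOR (0 IMPLIES NOT 1)) OR ((0 OR 0) XOR (0 AND NOT 0))) -> 0
  row 20 [10100]: (((1 OR NOT 0) XOR (1 IMPLIES NOT 1)) OR ((0 OR 1) XOR (0 AND NOT 1))) -> 1
  row 21 [10101]: (((1 OR NOT 0) XOR (1 IMPLIES NOT 1)) OR ((0 OR 1) XOR (0 AND NOT 1))) -> 1
  row 22 [10110]: (((1 OR NOT 1) XOR (1 IMPLIES NOT 1)) OR ((0 OR 1) XOR (0 AND NOT 1))) -> 1
  row 23 [10111]: (((1 OR NOT 1) XOR (1 IMPLIES NOT 1)) OR ((0 OR 1) XOR (0 AND NOT 1))) -> 1
  row 24 [11000]: (((1 OR NOT 0) XOR (0 IMPLIES NOT 1)) OR ((1 OR 0) XOR (1 AND NOT 0))) -> 0
  row 25 [11001]: (((1 OR NOT 0) XOR (0 IMPLIES NOT 1)) OR ((1 OR 0) XOR (1 AND NOT 0))) -> 0
  row 26 [11010]: (((1 OR NOT 1) XOR (0 IMPLIES NOT 1)) OR ((1 OR 0) XOR (1 AND NOT 0))) -> 0
  row 27 [11011]: (((1 OR NOT 1) XOR (0 IMPLIES NOT 1)) OR ((1 OR 0) XOR (1 AND NOT 0))) -> 0
  row 28 [11100]: (((1 OR NOT 0) XOR (1 IMPLIES NOT 1)) OR ((1 OR 1) XOR (1 AND NOT 1))) -> 1
  row 29 [11101]: (((1 OR NOT 0) XOR (1 IMPLIES NOT 1)) OR ((1 OR 1) XOR (1 AND NOT 1))) -> 1
  row 30 [11110]: (((1 OR NOT 1) XOR (1 IMPLIES NOT 1)) OR ((1 OR 1) XOR (1 AND NOT 1))) -> 1
  row 31 [11111]: (((1 OR NOT 1) XOR (1 IMPLIES NOT 1)) OR ((1 OR 1) XOR (1 AND NOT 1))) -> 1
Full result column, 4 rows per line (a,b,c fixed per line; d,e runs 00..11 left to right):
  rows 0-3 [a,b,c=000]: 0011  = hex 3
  rows 4-7 [a,b,c=001]: 1111  = hex F
  rows 8-11 [a,b,c=010]: 0011  = hex 3
  rows 12-15 [a,b,c=011]: 1111  = hex F
  rows 16-19 [a,b,c=100]: 0000  = hex 0
  rows 20-23 [a,b,c=101]: 1111  = hex F
  rows 24-27 [a,b,c=110]: 0000  = hex 0
  rows 28-31 [a,b,c=111]: 1111  = hex F
Output column (row 0 .. row 31) = 00111111001111110000111100001111
Output column grouped in 4s = 0011 1111 0011 1111 0000 1111 0000 1111 = 0x3F3F0F0F
Convert to decimal digit by digit (value = value*16 + digit):
  3 -> 3
  3*16 + 15 (F) = 63
  63*16 + 3 = 1011
  1011*16 + 15 (F) = 16191
  16191*16 + 0 = 259056
  259056*16 + 15 (F) = 4144911
  4144911*16 + 0 = 66318576
  66318576*16 + 15 (F) = 1061097231
Decimal = 1061097231

1061097231


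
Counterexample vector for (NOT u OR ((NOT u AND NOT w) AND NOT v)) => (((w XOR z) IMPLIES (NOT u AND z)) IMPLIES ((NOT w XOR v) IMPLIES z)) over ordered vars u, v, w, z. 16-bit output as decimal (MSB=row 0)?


F1 = (NOT u OR ((NOT u AND NOT w) AND NOT v))
F2 = (((w XOR z) IMPLIES (NOT u AND z)) IMPLIES ((NOT w XOR v) IMPLIES z))
Counterexample to F1=>F2 is where F1=1 and F2=0.
Evaluate each row (bits = u,v,w,z, MSB first):
  row 0 [0000]: F1=1 F2=0 -> F1&~F2 -> 1
  row 1 [0001]: F1=1 F2=1 -> F1&~F2 -> 0
  row 2 [0010]: F1=1 F2=1 -> F1&~F2 -> 0
  row 3 [0011]: F1=1 F2=1 -> F1&~F2 -> 0
  row 4 [0100]: F1=1 F2=1 -> F1&~F2 -> 0
  row 5 [0101]: F1=1 F2=1 -> F1&~F2 -> 0
  row 6 [0110]: F1=1 F2=1 -> F1&~F2 -> 0
  row 7 [0111]: F1=1 F2=1 -> F1&~F2 -> 0
  row 8 [1000]: F1=0 F2=0 -> F1&~F2 -> 0
  row 9 [1001]: F1=0 F2=1 -> F1&~F2 -> 0
  row 10 [1010]: F1=0 F2=1 -> F1&~F2 -> 0
  row 11 [1011]: F1=0 F2=1 -> F1&~F2 -> 0
  row 12 [1100]: F1=0 F2=1 -> F1&~F2 -> 0
  row 13 [1101]: F1=0 F2=1 -> F1&~F2 -> 0
  row 14 [1110]: F1=0 F2=1 -> F1&~F2 -> 0
  row 15 [1111]: F1=0 F2=1 -> F1&~F2 -> 0
Full result column, 4 rows per line (u,v fixed per line; w,z runs 00..11 left to right):
  rows 0-3 [u,v=00]: 1000  = hex 8
  rows 4-7 [u,v=01]: 0000  = hex 0
  rows 8-11 [u,v=10]: 0000  = hex 0
  rows 12-15 [u,v=11]: 0000  = hex 0
Counterexample vector (row 0 .. row 15) = 1000000000000000
Output column grouped in 4s = 1000 0000 0000 0000 = 0x8000
Convert to decimal digit by digit (value = value*16 + digit):
  8 -> 8
  8*16 + 0 = 128
  128*16 + 0 = 2048
  2048*16 + 0 = 32768
Decimal = 32768

32768


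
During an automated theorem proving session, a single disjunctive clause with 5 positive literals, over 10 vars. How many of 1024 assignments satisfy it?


Step 1: Total=2^10=1024
Step 2: Unsat when all 5 false: 2^5=32
Step 3: Sat=1024-32=992

992


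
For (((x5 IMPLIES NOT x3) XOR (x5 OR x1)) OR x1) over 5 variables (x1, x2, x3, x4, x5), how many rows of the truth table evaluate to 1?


Formula: (((x5 IMPLIES NOT x3) XOR (x5 OR x1)) OR x1) over 5 vars (32 rows)
Evaluate each row (x1, x2, x3, x4, x5 as bits, MSB first):
  row 0 [00000]: (((0 IMPLIES NOT 0) XOR (0 OR 0)) OR 0) -> 1
  row 1 [00001]: (((1 IMPLIES NOT 0) XOR (1 OR 0)) OR 0) -> 0
  row 2 [00010]: (((0 IMPLIES NOT 0) XOR (0 OR 0)) OR 0) -> 1
  row 3 [00011]: (((1 IMPLIES NOT 0) XOR (1 OR 0)) OR 0) -> 0
  row 4 [00100]: (((0 IMPLIES NOT 1) XOR (0 OR 0)) OR 0) -> 1
  row 5 [00101]: (((1 IMPLIES NOT 1) XOR (1 OR 0)) OR 0) -> 1
  row 6 [00110]: (((0 IMPLIES NOT 1) XOR (0 OR 0)) OR 0) -> 1
  row 7 [00111]: (((1 IMPLIES NOT 1) XOR (1 OR 0)) OR 0) -> 1
  row 8 [01000]: (((0 IMPLIES NOT 0) XOR (0 OR 0)) OR 0) -> 1
  row 9 [01001]: (((1 IMPLIES NOT 0) XOR (1 OR 0)) OR 0) -> 0
  row 10 [01010]: (((0 IMPLIES NOT 0) XOR (0 OR 0)) OR 0) -> 1
  row 11 [01011]: (((1 IMPLIES NOT 0) XOR (1 OR 0)) OR 0) -> 0
  row 12 [01100]: (((0 IMPLIES NOT 1) XOR (0 OR 0)) OR 0) -> 1
  row 13 [01101]: (((1 IMPLIES NOT 1) XOR (1 OR 0)) OR 0) -> 1
  row 14 [01110]: (((0 IMPLIES NOT 1) XOR (0 OR 0)) OR 0) -> 1
  row 15 [01111]: (((1 IMPLIES NOT 1) XOR (1 OR 0)) OR 0) -> 1
  row 16 [10000]: (((0 IMPLIES NOT 0) XOR (0 OR 1)) OR 1) -> 1
  row 17 [10001]: (((1 IMPLIES NOT 0) XOR (1 OR 1)) OR 1) -> 1
  row 18 [10010]: (((0 IMPLIES NOT 0) XOR (0 OR 1)) OR 1) -> 1
  row 19 [10011]: (((1 IMPLIES NOT 0) XOR (1 OR 1)) OR 1) -> 1
  row 20 [10100]: (((0 IMPLIES NOT 1) XOR (0 OR 1)) OR 1) -> 1
  row 21 [10101]: (((1 IMPLIES NOT 1) XOR (1 OR 1)) OR 1) -> 1
  row 22 [10110]: (((0 IMPLIES NOT 1) XOR (0 OR 1)) OR 1) -> 1
  row 23 [10111]: (((1 IMPLIES NOT 1) XOR (1 OR 1)) OR 1) -> 1
  row 24 [11000]: (((0 IMPLIES NOT 0) XOR (0 OR 1)) OR 1) -> 1
  row 25 [11001]: (((1 IMPLIES NOT 0) XOR (1 OR 1)) OR 1) -> 1
  row 26 [11010]: (((0 IMPLIES NOT 0) XOR (0 OR 1)) OR 1) -> 1
  row 27 [11011]: (((1 IMPLIES NOT 0) XOR (1 OR 1)) OR 1) -> 1
  row 28 [11100]: (((0 IMPLIES NOT 1) XOR (0 OR 1)) OR 1) -> 1
  row 29 [11101]: (((1 IMPLIES NOT 1) XOR (1 OR 1)) OR 1) -> 1
  row 30 [11110]: (((0 IMPLIES NOT 1) XOR (0 OR 1)) OR 1) -> 1
  row 31 [11111]: (((1 IMPLIES NOT 1) XOR (1 OR 1)) OR 1) -> 1
Full result column, 8 rows per line (x1,x2 fixed per line; x3,x4,x5 runs 000..111 left to right):
  rows 0-7 [x1,x2=00]: 10101111  (ones: 6)
  rows 8-15 [x1,x2=01]: 10101111  (ones: 6)
  rows 16-23 [x1,x2=10]: 11111111  (ones: 8)
  rows 24-31 [x1,x2=11]: 11111111  (ones: 8)
Count of 1-rows = 6+6+8+8 = 28

28


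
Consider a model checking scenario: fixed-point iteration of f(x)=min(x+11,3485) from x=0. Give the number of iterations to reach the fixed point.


Step 1: x=0, cap=3485, increment=11
Step 2: x grows by 11 each step until capped at 3485; fixed point is x=3485
Step 3: iterations = ceil(3485/11) = 317

317


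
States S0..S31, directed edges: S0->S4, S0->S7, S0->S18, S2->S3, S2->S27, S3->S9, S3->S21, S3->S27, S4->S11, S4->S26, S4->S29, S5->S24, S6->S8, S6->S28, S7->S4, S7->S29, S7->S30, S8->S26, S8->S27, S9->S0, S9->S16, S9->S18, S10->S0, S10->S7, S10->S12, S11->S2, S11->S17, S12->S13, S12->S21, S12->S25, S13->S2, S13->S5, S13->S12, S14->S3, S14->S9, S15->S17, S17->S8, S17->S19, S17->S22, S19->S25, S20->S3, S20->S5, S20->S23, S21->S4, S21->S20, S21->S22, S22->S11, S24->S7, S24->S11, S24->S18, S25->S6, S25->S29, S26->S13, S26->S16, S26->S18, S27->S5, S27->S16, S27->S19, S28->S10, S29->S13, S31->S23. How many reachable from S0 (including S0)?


BFS from S0:
  layer 0: {S0}
  layer 1: {S4, S7, S18}
  layer 2: {S11, S26, S29, S30}
  layer 3: {S2, S13, S16, S17}
  layer 4: {S3, S5, S8, S12, S19, S22, S27}
  layer 5: {S9, S21, S24, S25}
  layer 6: {S6, S20}
  layer 7: {S23, S28}
  layer 8: {S10}
Reachable set: {S0, S2, S3, S4, S5, S6, S7, S8, S9, S10, S11, S12, S13, S16, S17, S18, S19, S20, S21, S22, S23, S24, S25, S26, S27, S28, S29, S30}
Count = 28

28


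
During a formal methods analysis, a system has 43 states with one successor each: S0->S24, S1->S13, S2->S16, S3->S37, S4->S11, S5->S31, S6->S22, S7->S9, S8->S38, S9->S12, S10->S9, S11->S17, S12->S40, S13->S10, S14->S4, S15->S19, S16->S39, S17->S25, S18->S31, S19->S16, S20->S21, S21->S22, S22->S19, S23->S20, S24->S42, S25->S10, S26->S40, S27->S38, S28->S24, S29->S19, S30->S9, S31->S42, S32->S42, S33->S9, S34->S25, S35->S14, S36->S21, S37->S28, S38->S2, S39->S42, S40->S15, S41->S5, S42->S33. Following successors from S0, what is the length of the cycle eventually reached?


Trace from S0 until a state repeats:
  S0 -> S24 -> S42 -> S33 -> S9 -> S12 -> S40 -> S15 -> S19 -> S16 -> S39 -> S42
S42 first seen at step 2, revisited at step 11.
Cycle length = 11 - 2 = 9

9


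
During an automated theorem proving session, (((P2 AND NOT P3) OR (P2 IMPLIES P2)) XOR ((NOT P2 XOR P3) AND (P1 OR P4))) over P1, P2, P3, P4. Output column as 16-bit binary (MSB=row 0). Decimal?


Formula: (((P2 AND NOT P3) OR (P2 IMPLIES P2)) XOR ((NOT P2 XOR P3) AND (P1 OR P4))) over P1, P2, P3, P4 (16 rows)
Evaluate each row (bits = P1,P2,P3,P4, MSB first):
  row 0 [0000]: (((0 AND NOT 0) OR (0 IMPLIES 0)) XOR ((NOT 0 XOR 0) AND (0 OR 0))) -> 1
  row 1 [0001]: (((0 AND NOT 0) OR (0 IMPLIES 0)) XOR ((NOT 0 XOR 0) AND (0 OR 1))) -> 0
  row 2 [0010]: (((0 AND NOT 1) OR (0 IMPLIES 0)) XOR ((NOT 0 XOR 1) AND (0 OR 0))) -> 1
  row 3 [0011]: (((0 AND NOT 1) OR (0 IMPLIES 0)) XOR ((NOT 0 XOR 1) AND (0 OR 1))) -> 1
  row 4 [0100]: (((1 AND NOT 0) OR (1 IMPLIES 1)) XOR ((NOT 1 XOR 0) AND (0 OR 0))) -> 1
  row 5 [0101]: (((1 AND NOT 0) OR (1 IMPLIES 1)) XOR ((NOT 1 XOR 0) AND (0 OR 1))) -> 1
  row 6 [0110]: (((1 AND NOT 1) OR (1 IMPLIES 1)) XOR ((NOT 1 XOR 1) AND (0 OR 0))) -> 1
  row 7 [0111]: (((1 AND NOT 1) OR (1 IMPLIES 1)) XOR ((NOT 1 XOR 1) AND (0 OR 1))) -> 0
  row 8 [1000]: (((0 AND NOT 0) OR (0 IMPLIES 0)) XOR ((NOT 0 XOR 0) AND (1 OR 0))) -> 0
  row 9 [1001]: (((0 AND NOT 0) OR (0 IMPLIES 0)) XOR ((NOT 0 XOR 0) AND (1 OR 1))) -> 0
  row 10 [1010]: (((0 AND NOT 1) OR (0 IMPLIES 0)) XOR ((NOT 0 XOR 1) AND (1 OR 0))) -> 1
  row 11 [1011]: (((0 AND NOT 1) OR (0 IMPLIES 0)) XOR ((NOT 0 XOR 1) AND (1 OR 1))) -> 1
  row 12 [1100]: (((1 AND NOT 0) OR (1 IMPLIES 1)) XOR ((NOT 1 XOR 0) AND (1 OR 0))) -> 1
  row 13 [1101]: (((1 AND NOT 0) OR (1 IMPLIES 1)) XOR ((NOT 1 XOR 0) AND (1 OR 1))) -> 1
  row 14 [1110]: (((1 AND NOT 1) OR (1 IMPLIES 1)) XOR ((NOT 1 XOR 1) AND (1 OR 0))) -> 0
  row 15 [1111]: (((1 AND NOT 1) OR (1 IMPLIES 1)) XOR ((NOT 1 XOR 1) AND (1 OR 1))) -> 0
Full result column, 4 rows per line (P1,P2 fixed per line; P3,P4 runs 00..11 left to right):
  rows 0-3 [P1,P2=00]: 1011  = hex B
  rows 4-7 [P1,P2=01]: 1110  = hex E
  rows 8-11 [P1,P2=10]: 0011  = hex 3
  rows 12-15 [P1,P2=11]: 1100  = hex C
Output column (row 0 .. row 15) = 1011111000111100
Output column grouped in 4s = 1011 1110 0011 1100 = 0xBE3C
Convert to decimal digit by digit (value = value*16 + digit):
  B -> 11
  11*16 + 14 (E) = 190
  190*16 + 3 = 3043
  3043*16 + 12 (C) = 48700
Decimal = 48700

48700
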